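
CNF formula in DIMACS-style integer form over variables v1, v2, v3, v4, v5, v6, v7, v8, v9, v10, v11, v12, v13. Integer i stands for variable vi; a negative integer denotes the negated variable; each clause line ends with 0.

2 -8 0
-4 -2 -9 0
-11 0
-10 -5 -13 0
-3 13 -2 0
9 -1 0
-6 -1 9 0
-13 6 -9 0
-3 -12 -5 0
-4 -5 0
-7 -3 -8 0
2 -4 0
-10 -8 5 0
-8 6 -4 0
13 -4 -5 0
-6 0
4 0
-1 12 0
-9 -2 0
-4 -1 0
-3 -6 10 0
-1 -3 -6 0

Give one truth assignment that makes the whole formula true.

v1 = F  v2 = T  v3 = T  v4 = T  v5 = F  v6 = F  v7 = T  v8 = F  v9 = F  v10 = T  v11 = F  v12 = F  v13 = T

Check each clause:
  1. (!v8 || v2) — !v8 is true.
  2. (!v2 || !v4 || !v9) — !v9 is true.
  3. (!v11) — !v11 is true.
  4. (!v13 || !v10 || !v5) — !v5 is true.
  5. (!v3 || !v2 || v13) — v13 is true.
  6. (v9 || !v1) — !v1 is true.
  7. (!v6 || !v1 || v9) — !v6 is true.
  8. (!v13 || v6 || !v9) — !v9 is true.
  9. (!v3 || !v12 || !v5) — !v5 is true.
  10. (!v4 || !v5) — !v5 is true.
  11. (!v8 || !v3 || !v7) — !v8 is true.
  12. (v2 || !v4) — v2 is true.
  13. (v5 || !v10 || !v8) — !v8 is true.
  14. (v6 || !v8 || !v4) — !v8 is true.
  15. (v13 || !v5 || !v4) — !v5 is true.
  16. (!v6) — !v6 is true.
  17. (v4) — v4 is true.
  18. (v12 || !v1) — !v1 is true.
  19. (!v9 || !v2) — !v9 is true.
  20. (!v4 || !v1) — !v1 is true.
  21. (v10 || !v6 || !v3) — v10 is true.
  22. (!v3 || !v1 || !v6) — !v6 is true.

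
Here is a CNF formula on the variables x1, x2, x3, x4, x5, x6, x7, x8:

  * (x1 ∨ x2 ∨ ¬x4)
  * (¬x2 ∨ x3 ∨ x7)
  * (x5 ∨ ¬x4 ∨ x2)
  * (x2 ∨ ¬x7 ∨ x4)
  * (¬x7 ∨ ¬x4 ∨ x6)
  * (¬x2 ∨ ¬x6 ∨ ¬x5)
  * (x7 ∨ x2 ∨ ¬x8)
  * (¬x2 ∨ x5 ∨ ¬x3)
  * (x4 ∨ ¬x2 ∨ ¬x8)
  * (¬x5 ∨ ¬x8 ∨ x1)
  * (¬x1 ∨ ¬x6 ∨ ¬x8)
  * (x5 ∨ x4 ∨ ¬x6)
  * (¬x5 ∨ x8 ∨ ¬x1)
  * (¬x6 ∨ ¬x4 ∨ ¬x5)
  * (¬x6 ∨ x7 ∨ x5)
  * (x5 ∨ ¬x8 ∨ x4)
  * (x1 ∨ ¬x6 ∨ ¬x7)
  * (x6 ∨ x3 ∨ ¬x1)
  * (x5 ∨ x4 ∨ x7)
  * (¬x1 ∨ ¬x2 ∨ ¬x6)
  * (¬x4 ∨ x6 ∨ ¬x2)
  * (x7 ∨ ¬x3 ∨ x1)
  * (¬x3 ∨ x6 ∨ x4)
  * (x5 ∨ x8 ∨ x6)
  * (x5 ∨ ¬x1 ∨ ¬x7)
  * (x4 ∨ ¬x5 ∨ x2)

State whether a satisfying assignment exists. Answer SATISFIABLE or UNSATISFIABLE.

Set x1 = False and propagate.
Try x2 = True.
The remaining clauses are satisfied by x3 = False, x4 = False, x5 = True, x6 = False, x7 = True, x8 = False.
So x1=0, x2=1, x3=0, x4=0, x5=1, x6=0, x7=1, x8=0 is a satisfying assignment.

SATISFIABLE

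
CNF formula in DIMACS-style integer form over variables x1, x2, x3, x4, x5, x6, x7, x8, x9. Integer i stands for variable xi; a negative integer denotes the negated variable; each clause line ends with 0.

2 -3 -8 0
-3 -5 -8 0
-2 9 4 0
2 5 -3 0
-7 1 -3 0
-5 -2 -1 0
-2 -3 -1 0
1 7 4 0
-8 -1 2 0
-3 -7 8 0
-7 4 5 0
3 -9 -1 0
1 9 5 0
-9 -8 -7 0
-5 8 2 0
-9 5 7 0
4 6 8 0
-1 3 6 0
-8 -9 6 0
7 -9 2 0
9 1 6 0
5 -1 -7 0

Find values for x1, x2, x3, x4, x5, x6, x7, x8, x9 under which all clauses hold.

x1=F, x2=F, x3=F, x4=T, x5=F, x6=F, x7=T, x8=F, x9=T

Pure literal: x4 appears only positively; assign x4 = True.
Set x1 = False and propagate.
Branch on x2: take x2 = False.
The remaining clauses are satisfied by x3 = False, x5 = False, x6 = False, x7 = True, x8 = False, x9 = True.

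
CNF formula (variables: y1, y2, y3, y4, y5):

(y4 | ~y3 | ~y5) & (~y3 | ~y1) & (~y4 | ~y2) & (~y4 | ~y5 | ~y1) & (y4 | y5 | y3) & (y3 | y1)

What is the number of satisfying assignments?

Split on y3, then y4.
  y3=1, y4=1: remaining (y1,y2,y5) ∈ {(0,0,0); (0,0,1)} — 2.
  y3=1, y4=0: remaining (y1,y2,y5) ∈ {(0,0,0); (0,1,0)} — 2.
  y3=0, y4=1: remaining (y1,y2,y5) ∈ {(1,0,0)} — 1.
  y3=0, y4=0: remaining (y1,y2,y5) ∈ {(1,0,1); (1,1,1)} — 2.
Total: 2 + 2 + 1 + 2 = 7.

7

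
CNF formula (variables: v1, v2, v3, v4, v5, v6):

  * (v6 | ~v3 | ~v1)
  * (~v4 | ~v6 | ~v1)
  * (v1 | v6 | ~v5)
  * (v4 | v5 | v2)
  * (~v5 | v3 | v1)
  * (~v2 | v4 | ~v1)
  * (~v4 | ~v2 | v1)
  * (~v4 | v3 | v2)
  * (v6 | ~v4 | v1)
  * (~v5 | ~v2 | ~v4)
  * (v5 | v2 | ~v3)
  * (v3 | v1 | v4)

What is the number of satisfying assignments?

9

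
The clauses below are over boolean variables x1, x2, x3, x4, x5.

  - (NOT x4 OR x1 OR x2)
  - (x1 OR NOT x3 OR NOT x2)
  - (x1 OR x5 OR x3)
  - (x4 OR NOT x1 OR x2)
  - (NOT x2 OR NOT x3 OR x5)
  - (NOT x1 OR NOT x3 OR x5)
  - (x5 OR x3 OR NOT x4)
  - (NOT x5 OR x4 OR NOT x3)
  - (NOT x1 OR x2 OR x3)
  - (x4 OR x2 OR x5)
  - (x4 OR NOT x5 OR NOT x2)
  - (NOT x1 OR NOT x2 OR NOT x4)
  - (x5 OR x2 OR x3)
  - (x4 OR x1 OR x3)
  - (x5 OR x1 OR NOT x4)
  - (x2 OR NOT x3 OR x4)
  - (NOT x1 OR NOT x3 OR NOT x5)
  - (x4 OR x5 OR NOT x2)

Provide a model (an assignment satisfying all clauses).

Try x1 = False.
Set x2 = True and propagate.
  then x3 is forced to False.
  then x5 is forced to True.
  then x4 is forced to True.

x1=F, x2=T, x3=F, x4=T, x5=T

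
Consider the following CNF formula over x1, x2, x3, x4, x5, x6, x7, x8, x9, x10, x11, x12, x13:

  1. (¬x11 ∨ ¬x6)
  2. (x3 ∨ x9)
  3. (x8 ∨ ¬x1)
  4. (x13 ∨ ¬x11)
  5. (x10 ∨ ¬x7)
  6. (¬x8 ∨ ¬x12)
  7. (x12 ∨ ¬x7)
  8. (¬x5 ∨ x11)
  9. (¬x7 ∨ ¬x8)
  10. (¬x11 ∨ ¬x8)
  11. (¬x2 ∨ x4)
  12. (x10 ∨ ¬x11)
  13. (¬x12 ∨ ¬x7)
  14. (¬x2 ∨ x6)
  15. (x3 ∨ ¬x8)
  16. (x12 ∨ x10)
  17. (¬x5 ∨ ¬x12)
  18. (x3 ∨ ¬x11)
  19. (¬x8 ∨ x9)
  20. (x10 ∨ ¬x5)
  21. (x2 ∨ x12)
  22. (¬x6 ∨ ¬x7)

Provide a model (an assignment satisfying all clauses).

Pure literal: x1 appears only negated; assign x1 = False.
x4 occurs only positively in the remaining clauses — set x4 = True.
Set x2 = True and propagate.
  then x6 is forced to True.
  then x11 is forced to False.
  then x5 is forced to False.
  then x7 is forced to False.
Branch on x3: take x3 = False.
  then x9 is forced to True.
  then x8 is forced to False.
Branch on x10: take x10 = False.
  then x12 is forced to True.
x13 is now unconstrained; take x13 = True.

x1=F  x2=T  x3=F  x4=T  x5=F  x6=T  x7=F  x8=F  x9=T  x10=F  x11=F  x12=T  x13=T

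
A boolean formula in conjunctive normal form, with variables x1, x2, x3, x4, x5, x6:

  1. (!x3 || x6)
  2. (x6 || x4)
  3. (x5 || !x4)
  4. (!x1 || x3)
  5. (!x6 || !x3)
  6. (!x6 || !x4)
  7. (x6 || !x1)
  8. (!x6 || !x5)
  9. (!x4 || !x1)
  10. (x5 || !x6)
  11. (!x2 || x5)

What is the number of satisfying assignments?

The models are:
  x1=F x2=F x3=F x4=T x5=T x6=F
  x1=F x2=T x3=F x4=T x5=T x6=F
Count: 2.

2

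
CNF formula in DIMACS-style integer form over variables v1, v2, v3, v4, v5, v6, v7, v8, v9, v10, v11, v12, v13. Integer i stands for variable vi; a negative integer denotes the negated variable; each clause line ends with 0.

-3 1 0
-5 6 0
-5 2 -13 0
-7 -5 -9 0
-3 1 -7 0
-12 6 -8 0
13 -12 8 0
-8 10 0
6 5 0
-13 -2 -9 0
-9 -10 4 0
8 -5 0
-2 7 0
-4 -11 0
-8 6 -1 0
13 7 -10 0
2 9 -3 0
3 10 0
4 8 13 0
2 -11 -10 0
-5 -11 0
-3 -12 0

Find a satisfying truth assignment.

v1 = T, v2 = T, v3 = T, v4 = F, v5 = F, v6 = T, v7 = T, v8 = F, v9 = F, v10 = T, v11 = F, v12 = F, v13 = T

v6 occurs only positively in the remaining clauses — set v6 = True.
Pure literal: v11 appears only negated; assign v11 = False.
Try v1 = True.
For the remaining variables, v2 = True, v3 = True, v4 = False, v5 = False, v7 = True, v8 = False, v9 = False, v10 = True, v12 = False, v13 = True works.
Check each clause:
  1. (!v3 || v1) — v1 is true.
  2. (v6 || !v5) — !v5 is true.
  3. (v2 || !v13 || !v5) — v2 is true.
  4. (!v9 || !v7 || !v5) — !v5 is true.
  5. (!v7 || v1 || !v3) — v1 is true.
  6. (!v8 || v6 || !v12) — !v8 is true.
  7. (!v12 || v13 || v8) — !v12 is true.
  8. (v10 || !v8) — !v8 is true.
  9. (v6 || v5) — v6 is true.
  10. (!v2 || !v9 || !v13) — !v9 is true.
  11. (!v9 || v4 || !v10) — !v9 is true.
  12. (!v5 || v8) — !v5 is true.
  13. (v7 || !v2) — v7 is true.
  14. (!v4 || !v11) — !v4 is true.
  15. (v6 || !v1 || !v8) — !v8 is true.
  16. (!v10 || v13 || v7) — v13 is true.
  17. (v9 || !v3 || v2) — v2 is true.
  18. (v10 || v3) — v10 is true.
  19. (v4 || v8 || v13) — v13 is true.
  20. (!v11 || !v10 || v2) — v2 is true.
  21. (!v5 || !v11) — !v5 is true.
  22. (!v3 || !v12) — !v12 is true.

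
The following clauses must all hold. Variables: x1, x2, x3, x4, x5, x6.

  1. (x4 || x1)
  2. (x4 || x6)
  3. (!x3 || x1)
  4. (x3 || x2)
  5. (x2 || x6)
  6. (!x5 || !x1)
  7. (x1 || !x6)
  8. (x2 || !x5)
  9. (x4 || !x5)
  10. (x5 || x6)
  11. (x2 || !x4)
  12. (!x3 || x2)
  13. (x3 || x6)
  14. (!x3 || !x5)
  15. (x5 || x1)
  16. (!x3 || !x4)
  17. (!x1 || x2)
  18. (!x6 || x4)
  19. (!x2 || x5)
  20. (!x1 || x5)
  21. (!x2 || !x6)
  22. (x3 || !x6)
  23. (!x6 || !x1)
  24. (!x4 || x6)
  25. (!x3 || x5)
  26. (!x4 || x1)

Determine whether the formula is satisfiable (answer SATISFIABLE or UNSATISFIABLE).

x6 = True:
  propagation gives x1=True; an empty clause results — contradiction.
x6 = False:
  propagation gives x4=True; an empty clause results — contradiction.
Every branch closes, so no satisfying assignment exists.

UNSATISFIABLE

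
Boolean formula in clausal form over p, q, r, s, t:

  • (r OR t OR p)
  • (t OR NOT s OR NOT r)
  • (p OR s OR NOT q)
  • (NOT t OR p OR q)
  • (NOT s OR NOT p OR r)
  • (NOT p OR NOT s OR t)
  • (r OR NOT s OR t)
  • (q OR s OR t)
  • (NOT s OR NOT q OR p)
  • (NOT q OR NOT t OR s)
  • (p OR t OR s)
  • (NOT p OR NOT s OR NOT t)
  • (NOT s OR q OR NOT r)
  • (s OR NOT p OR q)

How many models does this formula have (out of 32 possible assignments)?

2

Satisfying assignments:
  p=T q=T r=F s=F t=F
  p=T q=T r=T s=F t=F
Count: 2.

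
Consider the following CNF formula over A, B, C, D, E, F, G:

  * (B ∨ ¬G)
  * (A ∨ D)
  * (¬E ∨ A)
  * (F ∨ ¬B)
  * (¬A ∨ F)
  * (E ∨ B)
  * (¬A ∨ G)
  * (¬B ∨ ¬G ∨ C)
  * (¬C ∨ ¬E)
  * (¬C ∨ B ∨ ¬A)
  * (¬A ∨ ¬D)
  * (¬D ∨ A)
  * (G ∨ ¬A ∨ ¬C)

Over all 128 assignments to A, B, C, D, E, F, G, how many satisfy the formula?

1

Satisfying assignments:
  A=1 B=1 C=1 D=0 E=0 F=1 G=1
Count: 1.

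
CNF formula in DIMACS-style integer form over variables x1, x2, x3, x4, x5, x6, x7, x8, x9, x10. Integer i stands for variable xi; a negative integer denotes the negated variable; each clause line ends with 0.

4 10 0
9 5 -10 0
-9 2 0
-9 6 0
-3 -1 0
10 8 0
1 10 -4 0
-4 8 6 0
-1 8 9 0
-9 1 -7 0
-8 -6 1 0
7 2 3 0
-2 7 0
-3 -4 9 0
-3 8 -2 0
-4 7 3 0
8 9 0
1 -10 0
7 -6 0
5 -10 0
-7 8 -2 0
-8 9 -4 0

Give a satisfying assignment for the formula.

Pure literal: x5 appears only positively; assign x5 = True.
Try x1 = True.
  then x3 is forced to False.
The remaining clauses are satisfied by x2 = True, x4 = False, x6 = False, x7 = True, x8 = True, x9 = False, x10 = True.
Every clause has at least one true literal under this assignment.

x1=1, x2=1, x3=0, x4=0, x5=1, x6=0, x7=1, x8=1, x9=0, x10=1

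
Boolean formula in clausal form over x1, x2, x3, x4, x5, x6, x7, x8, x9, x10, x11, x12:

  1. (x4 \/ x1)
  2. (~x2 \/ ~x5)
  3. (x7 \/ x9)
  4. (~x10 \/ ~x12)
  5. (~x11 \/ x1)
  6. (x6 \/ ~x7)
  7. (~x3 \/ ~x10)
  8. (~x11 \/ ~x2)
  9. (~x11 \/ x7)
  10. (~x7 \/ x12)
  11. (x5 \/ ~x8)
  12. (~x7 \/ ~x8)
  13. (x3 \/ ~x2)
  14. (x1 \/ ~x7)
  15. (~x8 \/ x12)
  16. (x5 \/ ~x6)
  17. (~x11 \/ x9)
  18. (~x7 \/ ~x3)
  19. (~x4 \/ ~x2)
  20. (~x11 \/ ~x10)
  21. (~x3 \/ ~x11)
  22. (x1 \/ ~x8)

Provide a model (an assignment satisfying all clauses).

x1 occurs only positively in the remaining clauses — set x1 = True.
x2 occurs only negated in the remaining clauses — set x2 = False.
Try x3 = False.
For the remaining variables, x4 = True, x5 = True, x6 = True, x7 = True, x8 = False, x9 = True, x10 = False, x11 = True, x12 = True works.
Every clause has at least one true literal under this assignment.
Check each clause:
  1. (x4 \/ x1) — x1 is true.
  2. (~x5 \/ ~x2) — ~x2 is true.
  3. (x7 \/ x9) — x9 is true.
  4. (~x10 \/ ~x12) — ~x10 is true.
  5. (x1 \/ ~x11) — x1 is true.
  6. (x6 \/ ~x7) — x6 is true.
  7. (~x3 \/ ~x10) — ~x3 is true.
  8. (~x2 \/ ~x11) — ~x2 is true.
  9. (x7 \/ ~x11) — x7 is true.
  10. (x12 \/ ~x7) — x12 is true.
  11. (x5 \/ ~x8) — ~x8 is true.
  12. (~x8 \/ ~x7) — ~x8 is true.
  13. (~x2 \/ x3) — ~x2 is true.
  14. (~x7 \/ x1) — x1 is true.
  15. (x12 \/ ~x8) — ~x8 is true.
  16. (x5 \/ ~x6) — x5 is true.
  17. (x9 \/ ~x11) — x9 is true.
  18. (~x7 \/ ~x3) — ~x3 is true.
  19. (~x4 \/ ~x2) — ~x2 is true.
  20. (~x10 \/ ~x11) — ~x10 is true.
  21. (~x3 \/ ~x11) — ~x3 is true.
  22. (~x8 \/ x1) — ~x8 is true.

x1=T, x2=F, x3=F, x4=T, x5=T, x6=T, x7=T, x8=F, x9=T, x10=F, x11=T, x12=T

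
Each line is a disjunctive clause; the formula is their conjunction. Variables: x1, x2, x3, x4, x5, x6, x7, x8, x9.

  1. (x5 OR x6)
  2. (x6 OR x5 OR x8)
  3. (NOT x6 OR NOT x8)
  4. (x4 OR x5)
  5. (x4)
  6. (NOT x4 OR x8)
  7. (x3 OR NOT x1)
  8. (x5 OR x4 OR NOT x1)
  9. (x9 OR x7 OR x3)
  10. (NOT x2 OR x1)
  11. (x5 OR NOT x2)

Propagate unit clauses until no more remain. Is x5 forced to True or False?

True

(x4) stands alone — x4 = True.
In (NOT x4 OR x8), NOT x4 is now false; x8 must hold, so x8 = True.
In (NOT x8 OR NOT x6), NOT x8 is now false; NOT x6 must hold, so x6 = False.
From (x5 OR x6) and x6 = False: x5 = True.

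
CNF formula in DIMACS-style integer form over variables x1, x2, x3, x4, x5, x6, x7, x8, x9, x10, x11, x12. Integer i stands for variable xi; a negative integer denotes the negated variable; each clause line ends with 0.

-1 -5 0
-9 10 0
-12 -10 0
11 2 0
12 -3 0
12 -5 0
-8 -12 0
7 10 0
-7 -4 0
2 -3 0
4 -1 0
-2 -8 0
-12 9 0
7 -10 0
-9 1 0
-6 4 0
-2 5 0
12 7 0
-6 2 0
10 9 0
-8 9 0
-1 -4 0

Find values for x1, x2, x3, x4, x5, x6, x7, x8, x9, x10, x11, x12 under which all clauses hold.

x3 occurs only negated in the remaining clauses — set x3 = False.
x6 occurs only negated in the remaining clauses — set x6 = False.
Try x1 = False.
  then x9 is forced to False.
  then x12 is forced to False.
  then x5 is forced to False.
  then x2 is forced to False.
  then x11 is forced to True.
  then x7 is forced to True.
  then x4 is forced to False.
  then x10 is forced to True.
  then x8 is forced to False.
Check each clause:
  1. (!x1 || !x5) — !x5 is true.
  2. (!x9 || x10) — x10 is true.
  3. (!x10 || !x12) — !x12 is true.
  4. (x11 || x2) — x11 is true.
  5. (!x3 || x12) — !x3 is true.
  6. (!x5 || x12) — !x5 is true.
  7. (!x8 || !x12) — !x8 is true.
  8. (x7 || x10) — x10 is true.
  9. (!x7 || !x4) — !x4 is true.
  10. (!x3 || x2) — !x3 is true.
  11. (x4 || !x1) — !x1 is true.
  12. (!x2 || !x8) — !x8 is true.
  13. (!x12 || x9) — !x12 is true.
  14. (x7 || !x10) — x7 is true.
  15. (!x9 || x1) — !x9 is true.
  16. (x4 || !x6) — !x6 is true.
  17. (!x2 || x5) — !x2 is true.
  18. (x7 || x12) — x7 is true.
  19. (x2 || !x6) — !x6 is true.
  20. (x10 || x9) — x10 is true.
  21. (!x8 || x9) — !x8 is true.
  22. (!x1 || !x4) — !x4 is true.

x1=F  x2=F  x3=F  x4=F  x5=F  x6=F  x7=T  x8=F  x9=F  x10=T  x11=T  x12=F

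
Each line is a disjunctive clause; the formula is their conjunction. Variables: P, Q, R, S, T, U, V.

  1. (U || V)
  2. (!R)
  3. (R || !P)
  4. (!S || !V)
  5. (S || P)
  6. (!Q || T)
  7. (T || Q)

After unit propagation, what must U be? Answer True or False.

True

(!R) stands alone — R = False.
In (!P || R), R is now false; !P must hold, so P = False.
In (P || S), P is now false; S must hold, so S = True.
(!S || !V) with S = True leaves only !V, so V = False.
(U || V): since V = False, the clause reduces to (U). U = True.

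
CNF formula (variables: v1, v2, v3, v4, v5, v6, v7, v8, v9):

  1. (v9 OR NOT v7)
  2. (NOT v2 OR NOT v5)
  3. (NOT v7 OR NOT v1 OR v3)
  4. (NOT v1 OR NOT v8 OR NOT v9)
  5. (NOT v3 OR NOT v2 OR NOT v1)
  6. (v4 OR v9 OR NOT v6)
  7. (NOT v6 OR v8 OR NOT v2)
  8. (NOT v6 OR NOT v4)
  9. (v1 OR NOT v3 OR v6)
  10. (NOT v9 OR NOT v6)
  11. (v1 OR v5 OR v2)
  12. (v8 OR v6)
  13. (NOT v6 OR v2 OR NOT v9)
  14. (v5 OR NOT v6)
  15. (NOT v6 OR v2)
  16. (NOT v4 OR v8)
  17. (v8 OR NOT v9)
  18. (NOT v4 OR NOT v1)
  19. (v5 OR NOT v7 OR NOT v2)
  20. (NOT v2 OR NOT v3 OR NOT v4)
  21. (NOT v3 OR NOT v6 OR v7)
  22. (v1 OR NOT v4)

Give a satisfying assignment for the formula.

v1=1, v2=1, v3=0, v4=0, v5=0, v6=0, v7=0, v8=1, v9=0

Check each clause:
  1. (v9 OR NOT v7) — NOT v7 is true.
  2. (NOT v5 OR NOT v2) — NOT v5 is true.
  3. (v3 OR NOT v7 OR NOT v1) — NOT v7 is true.
  4. (NOT v1 OR NOT v8 OR NOT v9) — NOT v9 is true.
  5. (NOT v3 OR NOT v1 OR NOT v2) — NOT v3 is true.
  6. (v9 OR v4 OR NOT v6) — NOT v6 is true.
  7. (NOT v6 OR NOT v2 OR v8) — v8 is true.
  8. (NOT v4 OR NOT v6) — NOT v6 is true.
  9. (v1 OR NOT v3 OR v6) — v1 is true.
  10. (NOT v9 OR NOT v6) — NOT v6 is true.
  11. (v2 OR v1 OR v5) — v1 is true.
  12. (v6 OR v8) — v8 is true.
  13. (NOT v9 OR v2 OR NOT v6) — NOT v6 is true.
  14. (NOT v6 OR v5) — NOT v6 is true.
  15. (NOT v6 OR v2) — v2 is true.
  16. (NOT v4 OR v8) — v8 is true.
  17. (v8 OR NOT v9) — v8 is true.
  18. (NOT v4 OR NOT v1) — NOT v4 is true.
  19. (v5 OR NOT v2 OR NOT v7) — NOT v7 is true.
  20. (NOT v2 OR NOT v4 OR NOT v3) — NOT v4 is true.
  21. (NOT v3 OR NOT v6 OR v7) — NOT v6 is true.
  22. (v1 OR NOT v4) — v1 is true.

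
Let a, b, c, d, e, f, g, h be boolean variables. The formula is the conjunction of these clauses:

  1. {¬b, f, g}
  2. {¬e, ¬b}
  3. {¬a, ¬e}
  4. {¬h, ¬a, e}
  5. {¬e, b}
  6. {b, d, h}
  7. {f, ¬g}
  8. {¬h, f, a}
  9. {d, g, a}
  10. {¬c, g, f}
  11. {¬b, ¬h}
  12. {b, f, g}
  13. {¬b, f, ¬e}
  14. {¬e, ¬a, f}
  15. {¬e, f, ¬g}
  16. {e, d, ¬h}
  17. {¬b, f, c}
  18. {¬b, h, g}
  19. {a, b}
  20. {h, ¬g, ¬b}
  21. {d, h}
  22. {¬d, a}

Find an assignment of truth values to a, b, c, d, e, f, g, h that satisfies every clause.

a = True, b = False, c = True, d = True, e = False, f = True, g = True, h = False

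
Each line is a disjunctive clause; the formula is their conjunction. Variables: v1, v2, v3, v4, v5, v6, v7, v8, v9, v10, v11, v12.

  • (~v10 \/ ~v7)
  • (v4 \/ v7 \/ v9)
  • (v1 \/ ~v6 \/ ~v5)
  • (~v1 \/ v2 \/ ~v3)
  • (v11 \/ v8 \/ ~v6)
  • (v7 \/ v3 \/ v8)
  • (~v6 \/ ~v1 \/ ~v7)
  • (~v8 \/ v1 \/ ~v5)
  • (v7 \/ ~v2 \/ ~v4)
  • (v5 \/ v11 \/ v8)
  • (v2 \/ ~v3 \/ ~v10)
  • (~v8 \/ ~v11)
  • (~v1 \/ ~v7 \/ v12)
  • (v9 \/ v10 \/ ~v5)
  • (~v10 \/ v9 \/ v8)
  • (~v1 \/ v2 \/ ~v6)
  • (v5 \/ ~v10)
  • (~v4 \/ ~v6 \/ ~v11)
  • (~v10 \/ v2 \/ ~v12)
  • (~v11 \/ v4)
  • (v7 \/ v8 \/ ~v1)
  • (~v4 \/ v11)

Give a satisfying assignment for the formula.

v1=True, v2=False, v3=False, v4=False, v5=False, v6=False, v7=False, v8=True, v9=True, v10=False, v11=False, v12=True

Check each clause:
  1. (~v7 \/ ~v10) — ~v7 is true.
  2. (v7 \/ v9 \/ v4) — v9 is true.
  3. (~v6 \/ v1 \/ ~v5) — v1 is true.
  4. (~v3 \/ ~v1 \/ v2) — ~v3 is true.
  5. (v8 \/ v11 \/ ~v6) — v8 is true.
  6. (v8 \/ v3 \/ v7) — v8 is true.
  7. (~v1 \/ ~v6 \/ ~v7) — ~v7 is true.
  8. (~v5 \/ v1 \/ ~v8) — v1 is true.
  9. (v7 \/ ~v4 \/ ~v2) — ~v4 is true.
  10. (v8 \/ v5 \/ v11) — v8 is true.
  11. (~v3 \/ v2 \/ ~v10) — ~v3 is true.
  12. (~v11 \/ ~v8) — ~v11 is true.
  13. (~v7 \/ ~v1 \/ v12) — ~v7 is true.
  14. (v10 \/ ~v5 \/ v9) — v9 is true.
  15. (v8 \/ v9 \/ ~v10) — v8 is true.
  16. (~v1 \/ ~v6 \/ v2) — ~v6 is true.
  17. (v5 \/ ~v10) — ~v10 is true.
  18. (~v6 \/ ~v4 \/ ~v11) — ~v6 is true.
  19. (~v12 \/ ~v10 \/ v2) — ~v10 is true.
  20. (~v11 \/ v4) — ~v11 is true.
  21. (~v1 \/ v7 \/ v8) — v8 is true.
  22. (v11 \/ ~v4) — ~v4 is true.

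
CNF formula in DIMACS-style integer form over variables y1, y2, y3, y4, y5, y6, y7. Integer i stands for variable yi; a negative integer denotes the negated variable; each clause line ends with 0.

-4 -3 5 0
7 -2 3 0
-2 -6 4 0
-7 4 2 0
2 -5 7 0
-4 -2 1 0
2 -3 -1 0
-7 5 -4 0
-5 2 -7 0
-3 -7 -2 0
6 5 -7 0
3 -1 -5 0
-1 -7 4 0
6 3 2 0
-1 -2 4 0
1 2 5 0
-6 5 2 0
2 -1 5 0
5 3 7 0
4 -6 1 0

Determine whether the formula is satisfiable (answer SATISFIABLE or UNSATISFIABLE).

Branch on y1: take y1 = False.
For the remaining variables, y2 = True, y3 = True, y4 = False, y5 = True, y6 = False, y7 = False works.
Every clause has at least one true literal under this assignment.
So y1=False, y2=True, y3=True, y4=False, y5=True, y6=False, y7=False is a satisfying assignment.

SATISFIABLE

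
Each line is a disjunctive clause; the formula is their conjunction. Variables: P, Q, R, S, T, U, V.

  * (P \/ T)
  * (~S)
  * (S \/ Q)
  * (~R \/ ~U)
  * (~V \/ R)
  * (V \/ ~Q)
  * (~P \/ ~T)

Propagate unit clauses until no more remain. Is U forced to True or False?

(~S) stands alone — S = False.
From (S \/ Q) and S = False: Q = True.
(~Q \/ V): since Q = True, the clause reduces to (V). V = True.
(R \/ ~V): since V = True, the clause reduces to (R). R = True.
In (~U \/ ~R), ~R is now false; ~U must hold, so U = False.

False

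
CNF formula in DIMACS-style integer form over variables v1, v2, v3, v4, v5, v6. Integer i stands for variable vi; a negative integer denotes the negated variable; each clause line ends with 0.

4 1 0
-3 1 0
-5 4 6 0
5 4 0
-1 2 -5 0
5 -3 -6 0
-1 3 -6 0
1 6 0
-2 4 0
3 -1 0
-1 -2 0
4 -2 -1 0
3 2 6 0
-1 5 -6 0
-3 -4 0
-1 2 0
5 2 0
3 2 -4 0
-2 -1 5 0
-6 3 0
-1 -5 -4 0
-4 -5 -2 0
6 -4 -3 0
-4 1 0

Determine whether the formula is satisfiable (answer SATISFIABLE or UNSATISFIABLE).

UNSATISFIABLE

v1 = True:
  propagation gives v3=True, v2=False; an empty clause results — contradiction.
v1 = False:
  propagation gives v4=True; an empty clause results — contradiction.
Every branch closes, so no satisfying assignment exists.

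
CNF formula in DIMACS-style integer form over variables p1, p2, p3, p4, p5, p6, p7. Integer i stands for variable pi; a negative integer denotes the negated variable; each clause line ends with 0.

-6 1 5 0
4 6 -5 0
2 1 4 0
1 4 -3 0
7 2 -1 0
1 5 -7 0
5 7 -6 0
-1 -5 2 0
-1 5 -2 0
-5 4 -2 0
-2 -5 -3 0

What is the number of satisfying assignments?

29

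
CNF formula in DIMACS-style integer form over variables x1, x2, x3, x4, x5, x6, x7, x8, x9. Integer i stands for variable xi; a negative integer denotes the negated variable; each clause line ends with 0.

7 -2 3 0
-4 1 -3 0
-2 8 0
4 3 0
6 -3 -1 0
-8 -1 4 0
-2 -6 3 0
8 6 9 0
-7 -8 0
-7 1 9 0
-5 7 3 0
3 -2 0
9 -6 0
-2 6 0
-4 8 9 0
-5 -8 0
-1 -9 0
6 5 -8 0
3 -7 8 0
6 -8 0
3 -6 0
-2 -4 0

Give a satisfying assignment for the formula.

x1=False  x2=True  x3=True  x4=False  x5=False  x6=True  x7=False  x8=True  x9=True

Check each clause:
  1. {¬x2, x7, x3} — x3 is true.
  2. {¬x3, ¬x4, x1} — ¬x4 is true.
  3. {x8, ¬x2} — x8 is true.
  4. {x4, x3} — x3 is true.
  5. {¬x1, x6, ¬x3} — ¬x1 is true.
  6. {¬x8, ¬x1, x4} — ¬x1 is true.
  7. {¬x6, x3, ¬x2} — x3 is true.
  8. {x9, x8, x6} — x8 is true.
  9. {¬x7, ¬x8} — ¬x7 is true.
  10. {x9, ¬x7, x1} — ¬x7 is true.
  11. {x3, x7, ¬x5} — ¬x5 is true.
  12. {x3, ¬x2} — x3 is true.
  13. {x9, ¬x6} — x9 is true.
  14. {¬x2, x6} — x6 is true.
  15. {x9, ¬x4, x8} — x8 is true.
  16. {¬x8, ¬x5} — ¬x5 is true.
  17. {¬x1, ¬x9} — ¬x1 is true.
  18. {¬x8, x6, x5} — x6 is true.
  19. {x8, x3, ¬x7} — x8 is true.
  20. {¬x8, x6} — x6 is true.
  21. {¬x6, x3} — x3 is true.
  22. {¬x2, ¬x4} — ¬x4 is true.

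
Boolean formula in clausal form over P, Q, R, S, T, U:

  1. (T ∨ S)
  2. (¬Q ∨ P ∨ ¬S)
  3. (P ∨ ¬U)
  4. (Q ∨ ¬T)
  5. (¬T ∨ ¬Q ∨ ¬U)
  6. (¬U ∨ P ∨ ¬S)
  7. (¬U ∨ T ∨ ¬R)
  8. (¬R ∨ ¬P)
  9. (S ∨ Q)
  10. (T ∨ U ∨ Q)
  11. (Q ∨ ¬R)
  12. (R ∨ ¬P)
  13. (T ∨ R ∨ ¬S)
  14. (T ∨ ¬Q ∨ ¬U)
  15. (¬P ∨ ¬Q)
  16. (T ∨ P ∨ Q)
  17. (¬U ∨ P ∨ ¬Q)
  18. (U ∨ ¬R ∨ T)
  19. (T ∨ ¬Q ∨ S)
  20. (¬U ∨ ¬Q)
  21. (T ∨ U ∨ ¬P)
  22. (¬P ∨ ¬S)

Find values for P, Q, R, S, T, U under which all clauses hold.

Try P = False.
  then U is forced to False.
Branch on Q: take Q = True.
  then S is forced to False.
  then T is forced to True.
R is now unconstrained; take R = True.

P = F, Q = T, R = T, S = F, T = T, U = F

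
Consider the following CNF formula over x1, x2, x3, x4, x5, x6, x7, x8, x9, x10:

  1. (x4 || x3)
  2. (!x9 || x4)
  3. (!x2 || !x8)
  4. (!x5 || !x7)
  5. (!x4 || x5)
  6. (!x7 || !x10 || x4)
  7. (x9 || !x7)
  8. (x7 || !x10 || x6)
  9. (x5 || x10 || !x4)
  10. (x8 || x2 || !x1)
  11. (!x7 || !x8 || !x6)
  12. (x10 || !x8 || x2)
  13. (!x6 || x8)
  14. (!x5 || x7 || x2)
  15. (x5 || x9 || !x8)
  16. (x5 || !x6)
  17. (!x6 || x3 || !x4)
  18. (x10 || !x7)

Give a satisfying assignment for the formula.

x1 occurs only negated in the remaining clauses — set x1 = False.
Pure literal: x3 appears only positively; assign x3 = True.
Branch on x2: take x2 = True.
  then x8 is forced to False.
  then x6 is forced to False.
Set x4 = True and propagate.
  then x5 is forced to True.
  then x7 is forced to False.
  then x10 is forced to False.
x9 is now unconstrained; take x9 = False.
Every clause has at least one true literal under this assignment.

x1=0, x2=1, x3=1, x4=1, x5=1, x6=0, x7=0, x8=0, x9=0, x10=0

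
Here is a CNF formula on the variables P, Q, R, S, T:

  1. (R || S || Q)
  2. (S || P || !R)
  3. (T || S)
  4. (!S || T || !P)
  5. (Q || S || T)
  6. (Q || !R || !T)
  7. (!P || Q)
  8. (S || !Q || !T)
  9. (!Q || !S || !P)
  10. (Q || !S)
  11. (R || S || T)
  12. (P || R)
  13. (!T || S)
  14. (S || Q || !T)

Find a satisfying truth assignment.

P=F  Q=T  R=T  S=T  T=T

Set P = False and propagate.
  then R is forced to True.
  then S is forced to True.
  then Q is forced to True.
T is now unconstrained; take T = True.
Check each clause:
  1. (R || Q || S) — Q is true.
  2. (!R || P || S) — S is true.
  3. (S || T) — S is true.
  4. (!S || T || !P) — T is true.
  5. (T || Q || S) — Q is true.
  6. (Q || !T || !R) — Q is true.
  7. (Q || !P) — Q is true.
  8. (!T || S || !Q) — S is true.
  9. (!S || !P || !Q) — !P is true.
  10. (Q || !S) — Q is true.
  11. (T || R || S) — R is true.
  12. (P || R) — R is true.
  13. (S || !T) — S is true.
  14. (!T || Q || S) — Q is true.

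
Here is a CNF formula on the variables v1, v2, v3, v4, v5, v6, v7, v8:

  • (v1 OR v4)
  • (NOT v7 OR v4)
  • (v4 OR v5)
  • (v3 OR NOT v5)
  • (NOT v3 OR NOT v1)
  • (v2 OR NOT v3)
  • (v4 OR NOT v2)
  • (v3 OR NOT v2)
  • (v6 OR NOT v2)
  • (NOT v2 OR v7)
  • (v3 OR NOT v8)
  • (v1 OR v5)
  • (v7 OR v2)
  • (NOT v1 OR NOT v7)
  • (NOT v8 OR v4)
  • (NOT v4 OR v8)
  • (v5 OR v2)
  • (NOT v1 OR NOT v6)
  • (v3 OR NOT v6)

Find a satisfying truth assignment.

v1 = F, v2 = T, v3 = T, v4 = T, v5 = T, v6 = T, v7 = T, v8 = T

Branch on v1: take v1 = False.
  then v4 is forced to True.
  then v5 is forced to True.
  then v3 is forced to True.
  then v2 is forced to True.
  then v6 is forced to True.
  then v7 is forced to True.
  then v8 is forced to True.
Every clause has at least one true literal under this assignment.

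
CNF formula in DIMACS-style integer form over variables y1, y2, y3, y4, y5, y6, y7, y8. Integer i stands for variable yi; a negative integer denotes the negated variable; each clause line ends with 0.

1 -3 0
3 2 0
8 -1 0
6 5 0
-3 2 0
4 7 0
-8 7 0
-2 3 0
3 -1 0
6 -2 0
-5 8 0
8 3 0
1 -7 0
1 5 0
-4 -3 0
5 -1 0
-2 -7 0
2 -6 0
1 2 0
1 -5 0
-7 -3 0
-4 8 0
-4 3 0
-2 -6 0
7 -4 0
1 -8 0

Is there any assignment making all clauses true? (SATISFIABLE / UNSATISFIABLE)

UNSATISFIABLE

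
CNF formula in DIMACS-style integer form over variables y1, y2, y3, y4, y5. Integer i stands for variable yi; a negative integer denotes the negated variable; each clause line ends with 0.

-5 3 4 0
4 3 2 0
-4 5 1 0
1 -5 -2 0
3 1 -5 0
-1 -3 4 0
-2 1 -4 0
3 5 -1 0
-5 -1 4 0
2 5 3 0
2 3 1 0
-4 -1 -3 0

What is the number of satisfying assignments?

7

The models are:
  y1=0 y2=0 y3=1 y4=0 y5=0
  y1=0 y2=0 y3=1 y4=0 y5=1
  y1=0 y2=0 y3=1 y4=1 y5=1
  y1=0 y2=1 y3=0 y4=0 y5=0
  y1=0 y2=1 y3=1 y4=0 y5=0
  y1=1 y2=0 y3=0 y4=1 y5=1
  y1=1 y2=1 y3=0 y4=1 y5=1
Count: 7.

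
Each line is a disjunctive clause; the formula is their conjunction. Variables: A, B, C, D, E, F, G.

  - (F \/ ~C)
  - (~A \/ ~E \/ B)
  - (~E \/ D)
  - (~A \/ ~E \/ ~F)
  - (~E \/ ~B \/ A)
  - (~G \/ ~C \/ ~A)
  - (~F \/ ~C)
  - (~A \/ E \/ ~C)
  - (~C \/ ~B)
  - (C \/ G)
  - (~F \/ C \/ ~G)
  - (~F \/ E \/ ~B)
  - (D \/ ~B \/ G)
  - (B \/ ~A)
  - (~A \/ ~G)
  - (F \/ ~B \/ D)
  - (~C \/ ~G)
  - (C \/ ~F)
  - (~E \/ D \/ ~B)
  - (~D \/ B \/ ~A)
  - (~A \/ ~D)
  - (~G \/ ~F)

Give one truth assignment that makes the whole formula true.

A=F, B=F, C=F, D=T, E=F, F=F, G=T

Check each clause:
  1. (~C \/ F) — ~C is true.
  2. (~E \/ B \/ ~A) — ~E is true.
  3. (~E \/ D) — ~E is true.
  4. (~F \/ ~E \/ ~A) — ~F is true.
  5. (A \/ ~E \/ ~B) — ~E is true.
  6. (~G \/ ~C \/ ~A) — ~C is true.
  7. (~F \/ ~C) — ~F is true.
  8. (~C \/ E \/ ~A) — ~C is true.
  9. (~B \/ ~C) — ~C is true.
  10. (G \/ C) — G is true.
  11. (~G \/ C \/ ~F) — ~F is true.
  12. (~F \/ E \/ ~B) — ~F is true.
  13. (G \/ ~B \/ D) — D is true.
  14. (~A \/ B) — ~A is true.
  15. (~G \/ ~A) — ~A is true.
  16. (~B \/ F \/ D) — D is true.
  17. (~G \/ ~C) — ~C is true.
  18. (~F \/ C) — ~F is true.
  19. (~B \/ ~E \/ D) — ~E is true.
  20. (B \/ ~A \/ ~D) — ~A is true.
  21. (~D \/ ~A) — ~A is true.
  22. (~G \/ ~F) — ~F is true.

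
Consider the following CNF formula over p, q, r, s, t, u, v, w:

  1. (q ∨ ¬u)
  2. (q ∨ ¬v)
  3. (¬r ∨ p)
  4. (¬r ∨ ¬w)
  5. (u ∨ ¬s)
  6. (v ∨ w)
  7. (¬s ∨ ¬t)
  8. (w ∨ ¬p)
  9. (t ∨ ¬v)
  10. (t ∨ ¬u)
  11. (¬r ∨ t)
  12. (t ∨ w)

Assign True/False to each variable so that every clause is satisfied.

p = False, q = True, r = False, s = False, t = True, u = True, v = False, w = True

Pure literal: q appears only positively; assign q = True.
r occurs only negated in the remaining clauses — set r = False.
Set p = False and propagate.
The remaining clauses are satisfied by s = False, t = True, u = True, v = False, w = True.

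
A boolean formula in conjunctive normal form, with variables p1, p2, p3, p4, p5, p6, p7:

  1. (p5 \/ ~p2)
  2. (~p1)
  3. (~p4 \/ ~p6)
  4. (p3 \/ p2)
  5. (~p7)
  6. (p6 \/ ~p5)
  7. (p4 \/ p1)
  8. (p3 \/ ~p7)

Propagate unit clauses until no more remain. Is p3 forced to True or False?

True

(~p1) stands alone — p1 = False.
(~p7) is a unit clause: p7 = False.
(p4 \/ p1) with p1 = False leaves only p4, so p4 = True.
(~p4 \/ ~p6) with p4 = True leaves only ~p6, so p6 = False.
From (~p5 \/ p6) and p6 = False: p5 = False.
(~p2 \/ p5) with p5 = False leaves only ~p2, so p2 = False.
(p2 \/ p3) with p2 = False leaves only p3, so p3 = True.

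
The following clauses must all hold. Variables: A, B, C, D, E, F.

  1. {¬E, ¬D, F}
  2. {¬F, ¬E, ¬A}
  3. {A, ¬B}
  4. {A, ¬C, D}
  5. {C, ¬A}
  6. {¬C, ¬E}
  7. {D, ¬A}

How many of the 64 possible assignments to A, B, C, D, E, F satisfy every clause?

13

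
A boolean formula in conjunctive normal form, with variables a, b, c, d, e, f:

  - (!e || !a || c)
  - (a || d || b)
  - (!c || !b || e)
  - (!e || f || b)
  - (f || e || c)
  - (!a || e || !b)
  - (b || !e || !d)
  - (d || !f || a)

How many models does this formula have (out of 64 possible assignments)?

Case analysis on e and b:
  e=1, b=1: 10 of the 16 assignments to (a,c,d,f) work.
  e=1, b=0: remaining (a,c,d,f) ∈ {(1,1,0,1)} — 1.
  e=0, b=1: remaining (a,c,d,f) ∈ {(0,0,1,1)} — 1.
  e=0, b=0: 9 of the 16 assignments to (a,c,d,f) work.
Total: 10 + 1 + 1 + 9 = 21.

21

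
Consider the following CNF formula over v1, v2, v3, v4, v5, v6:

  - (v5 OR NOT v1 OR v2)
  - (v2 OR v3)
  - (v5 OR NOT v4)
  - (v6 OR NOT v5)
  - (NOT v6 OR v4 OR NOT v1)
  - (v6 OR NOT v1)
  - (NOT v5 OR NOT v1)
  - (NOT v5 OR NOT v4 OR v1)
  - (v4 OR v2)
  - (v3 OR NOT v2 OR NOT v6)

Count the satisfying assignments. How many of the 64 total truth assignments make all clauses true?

The models are:
  v1=0 v2=1 v3=0 v4=0 v5=0 v6=0
  v1=0 v2=1 v3=1 v4=0 v5=0 v6=0
  v1=0 v2=1 v3=1 v4=0 v5=0 v6=1
  v1=0 v2=1 v3=1 v4=0 v5=1 v6=1
That's 4 in total.

4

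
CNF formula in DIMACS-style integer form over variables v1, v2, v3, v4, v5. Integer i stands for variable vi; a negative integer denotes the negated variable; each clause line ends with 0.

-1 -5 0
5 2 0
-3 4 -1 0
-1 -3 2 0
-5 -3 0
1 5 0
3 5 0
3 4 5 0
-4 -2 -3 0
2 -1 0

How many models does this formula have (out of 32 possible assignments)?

4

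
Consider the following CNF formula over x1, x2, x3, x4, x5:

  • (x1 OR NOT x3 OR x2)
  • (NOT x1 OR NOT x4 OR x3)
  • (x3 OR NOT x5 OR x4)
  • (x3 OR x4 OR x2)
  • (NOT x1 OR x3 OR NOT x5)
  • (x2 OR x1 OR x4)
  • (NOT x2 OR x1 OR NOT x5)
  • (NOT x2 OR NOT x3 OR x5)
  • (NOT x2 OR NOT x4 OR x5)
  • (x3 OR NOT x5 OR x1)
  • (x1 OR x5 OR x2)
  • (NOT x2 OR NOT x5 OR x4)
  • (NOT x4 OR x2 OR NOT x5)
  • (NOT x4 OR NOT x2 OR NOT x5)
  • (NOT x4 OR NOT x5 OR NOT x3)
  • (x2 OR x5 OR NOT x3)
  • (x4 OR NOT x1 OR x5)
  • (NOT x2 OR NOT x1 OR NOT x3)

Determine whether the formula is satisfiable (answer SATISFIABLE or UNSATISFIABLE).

SATISFIABLE

Branch on x1: take x1 = False.
Branch on x2: take x2 = True.
  then x5 is forced to False.
  then x3 is forced to False.
  then x4 is forced to False.
Every clause has at least one true literal under this assignment.
So x1 = F  x2 = T  x3 = F  x4 = F  x5 = F is a satisfying assignment.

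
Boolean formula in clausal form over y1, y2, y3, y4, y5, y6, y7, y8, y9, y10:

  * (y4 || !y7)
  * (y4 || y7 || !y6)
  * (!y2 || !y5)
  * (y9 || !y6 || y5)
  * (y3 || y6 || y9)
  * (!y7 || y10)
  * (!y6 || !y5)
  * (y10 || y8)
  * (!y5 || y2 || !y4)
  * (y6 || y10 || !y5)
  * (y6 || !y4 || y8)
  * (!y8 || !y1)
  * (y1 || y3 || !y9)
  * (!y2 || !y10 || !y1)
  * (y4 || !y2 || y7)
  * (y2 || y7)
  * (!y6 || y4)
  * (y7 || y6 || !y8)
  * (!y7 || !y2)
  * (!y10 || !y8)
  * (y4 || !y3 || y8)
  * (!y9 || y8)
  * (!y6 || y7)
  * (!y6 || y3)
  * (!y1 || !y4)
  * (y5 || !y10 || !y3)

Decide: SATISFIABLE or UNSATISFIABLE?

y6 = True:
  propagation gives y5=False, y9=True, y4=True, y8=True; an empty clause results — contradiction.
y6 = False:
  y8 = True:
    propagation gives y1=False, y7=True, y4=True, y10=True; an empty clause results — contradiction.
  y8 = False:
    propagation gives y10=True, y4=False, y7=False, y2=False; an empty clause results — contradiction.
Every branch closes, so no satisfying assignment exists.

UNSATISFIABLE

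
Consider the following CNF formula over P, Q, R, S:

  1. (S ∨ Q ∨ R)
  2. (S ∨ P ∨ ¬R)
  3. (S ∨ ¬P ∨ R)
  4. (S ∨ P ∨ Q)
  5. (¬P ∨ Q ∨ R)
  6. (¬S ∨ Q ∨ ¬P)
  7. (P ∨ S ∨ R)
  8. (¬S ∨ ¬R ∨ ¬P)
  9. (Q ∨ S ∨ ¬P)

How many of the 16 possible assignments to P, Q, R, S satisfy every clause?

6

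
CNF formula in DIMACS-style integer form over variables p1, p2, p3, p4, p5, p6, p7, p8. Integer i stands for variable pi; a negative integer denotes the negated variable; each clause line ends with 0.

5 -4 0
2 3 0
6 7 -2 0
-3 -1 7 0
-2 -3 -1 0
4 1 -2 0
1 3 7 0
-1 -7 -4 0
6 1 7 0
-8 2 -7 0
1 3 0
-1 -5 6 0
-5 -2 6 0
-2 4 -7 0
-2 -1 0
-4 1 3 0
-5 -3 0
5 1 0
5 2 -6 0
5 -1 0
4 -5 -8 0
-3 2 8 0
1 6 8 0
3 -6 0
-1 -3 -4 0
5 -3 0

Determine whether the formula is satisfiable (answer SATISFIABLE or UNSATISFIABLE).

p1 = True:
  propagation gives p2=False, p3=True, p7=True, p4=False; an empty clause results — contradiction.
p1 = False:
  propagation gives p3=True, p5=False; an empty clause results — contradiction.
Every branch closes, so no satisfying assignment exists.

UNSATISFIABLE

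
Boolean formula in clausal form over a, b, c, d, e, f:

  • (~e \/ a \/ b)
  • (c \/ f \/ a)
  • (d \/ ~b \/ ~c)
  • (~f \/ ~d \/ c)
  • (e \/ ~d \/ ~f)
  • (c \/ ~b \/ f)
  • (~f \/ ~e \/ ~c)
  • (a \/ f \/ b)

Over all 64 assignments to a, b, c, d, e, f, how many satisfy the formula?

Case analysis on f and c:
  f=1, c=1: remaining (a,b,d,e) ∈ {(0,0,0,0); (1,0,0,0)} — 2.
  f=1, c=0: 7 of the 16 assignments to (a,b,d,e) work.
  f=0, c=1: e free; 4 ways for (a,b,d) × 2^1 = 8.
  f=0, c=0: remaining (a,b,d,e) ∈ {(1,0,0,0); (1,0,0,1); (1,0,1,0); (1,0,1,1)} — 4.
Total: 2 + 7 + 8 + 4 = 21.

21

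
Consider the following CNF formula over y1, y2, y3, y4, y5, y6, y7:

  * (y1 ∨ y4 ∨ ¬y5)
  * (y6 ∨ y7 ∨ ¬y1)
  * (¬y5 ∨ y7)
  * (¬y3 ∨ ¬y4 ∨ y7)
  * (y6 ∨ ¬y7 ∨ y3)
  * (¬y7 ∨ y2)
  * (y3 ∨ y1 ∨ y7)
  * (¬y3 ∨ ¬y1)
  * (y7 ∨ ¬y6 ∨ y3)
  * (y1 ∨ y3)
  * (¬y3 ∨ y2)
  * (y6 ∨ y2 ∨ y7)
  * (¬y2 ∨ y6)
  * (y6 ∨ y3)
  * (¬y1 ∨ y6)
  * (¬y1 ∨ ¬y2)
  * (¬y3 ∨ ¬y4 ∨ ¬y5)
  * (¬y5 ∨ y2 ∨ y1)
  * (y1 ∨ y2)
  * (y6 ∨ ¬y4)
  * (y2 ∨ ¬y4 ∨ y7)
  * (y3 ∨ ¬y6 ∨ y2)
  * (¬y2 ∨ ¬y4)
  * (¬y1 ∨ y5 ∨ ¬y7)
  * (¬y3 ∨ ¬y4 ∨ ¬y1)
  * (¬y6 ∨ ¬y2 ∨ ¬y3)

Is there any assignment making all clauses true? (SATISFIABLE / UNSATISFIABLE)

y3 = True:
  propagation gives y1=False, y2=True, y6=True; an empty clause results — contradiction.
y3 = False:
  propagation gives y1=True, y6=True, y7=True, y2=True; an empty clause results — contradiction.
Every branch closes, so no satisfying assignment exists.

UNSATISFIABLE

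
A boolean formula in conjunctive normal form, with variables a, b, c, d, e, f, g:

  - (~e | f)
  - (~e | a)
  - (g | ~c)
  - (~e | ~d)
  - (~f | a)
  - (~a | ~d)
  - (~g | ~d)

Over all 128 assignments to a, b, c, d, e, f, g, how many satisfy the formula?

26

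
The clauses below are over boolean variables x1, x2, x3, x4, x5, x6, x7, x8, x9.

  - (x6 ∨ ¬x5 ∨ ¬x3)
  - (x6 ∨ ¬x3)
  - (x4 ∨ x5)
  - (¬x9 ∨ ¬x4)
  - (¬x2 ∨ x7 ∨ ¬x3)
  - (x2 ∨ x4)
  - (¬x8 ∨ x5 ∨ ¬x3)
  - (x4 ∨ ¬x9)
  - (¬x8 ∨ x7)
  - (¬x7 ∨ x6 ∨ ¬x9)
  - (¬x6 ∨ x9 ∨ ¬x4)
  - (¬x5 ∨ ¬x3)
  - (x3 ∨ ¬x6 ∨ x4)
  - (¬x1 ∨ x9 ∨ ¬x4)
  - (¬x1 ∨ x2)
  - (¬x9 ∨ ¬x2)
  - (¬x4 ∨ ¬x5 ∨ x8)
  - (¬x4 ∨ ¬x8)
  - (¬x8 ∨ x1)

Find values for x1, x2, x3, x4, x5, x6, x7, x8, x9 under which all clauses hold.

x1=F, x2=T, x3=F, x4=F, x5=T, x6=F, x7=F, x8=F, x9=F

Check each clause:
  1. (x6 ∨ ¬x5 ∨ ¬x3) — ¬x3 is true.
  2. (¬x3 ∨ x6) — ¬x3 is true.
  3. (x5 ∨ x4) — x5 is true.
  4. (¬x4 ∨ ¬x9) — ¬x4 is true.
  5. (¬x2 ∨ x7 ∨ ¬x3) — ¬x3 is true.
  6. (x2 ∨ x4) — x2 is true.
  7. (¬x3 ∨ x5 ∨ ¬x8) — ¬x8 is true.
  8. (¬x9 ∨ x4) — ¬x9 is true.
  9. (x7 ∨ ¬x8) — ¬x8 is true.
  10. (x6 ∨ ¬x9 ∨ ¬x7) — ¬x7 is true.
  11. (¬x6 ∨ ¬x4 ∨ x9) — ¬x6 is true.
  12. (¬x3 ∨ ¬x5) — ¬x3 is true.
  13. (¬x6 ∨ x3 ∨ x4) — ¬x6 is true.
  14. (¬x1 ∨ ¬x4 ∨ x9) — ¬x4 is true.
  15. (¬x1 ∨ x2) — x2 is true.
  16. (¬x9 ∨ ¬x2) — ¬x9 is true.
  17. (¬x5 ∨ x8 ∨ ¬x4) — ¬x4 is true.
  18. (¬x8 ∨ ¬x4) — ¬x8 is true.
  19. (¬x8 ∨ x1) — ¬x8 is true.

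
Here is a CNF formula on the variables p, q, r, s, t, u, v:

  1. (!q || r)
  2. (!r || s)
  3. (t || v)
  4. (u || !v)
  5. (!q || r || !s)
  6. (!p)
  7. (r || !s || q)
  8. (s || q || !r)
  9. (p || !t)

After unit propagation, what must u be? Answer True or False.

(!p) is a unit clause: p = False.
(!t || p): since p = False, the clause reduces to (!t). t = False.
(t || v) with t = False leaves only v, so v = True.
(u || !v): since v = True, the clause reduces to (u). u = True.

True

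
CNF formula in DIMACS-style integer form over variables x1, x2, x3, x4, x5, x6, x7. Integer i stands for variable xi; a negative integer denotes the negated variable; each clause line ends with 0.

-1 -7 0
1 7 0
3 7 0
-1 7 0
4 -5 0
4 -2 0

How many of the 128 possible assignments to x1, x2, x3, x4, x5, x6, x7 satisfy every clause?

20

Split on x7, then x1.
  x7=T, x1=T: a clause becomes empty — 0.
  x7=T, x1=F: x3, x6 free; 5 ways for (x2,x4,x5) × 2^2 = 20.
  x7=F, x1=T: a clause becomes empty — 0.
  x7=F, x1=F: a clause becomes empty — 0.
Total: 0 + 20 + 0 + 0 = 20.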